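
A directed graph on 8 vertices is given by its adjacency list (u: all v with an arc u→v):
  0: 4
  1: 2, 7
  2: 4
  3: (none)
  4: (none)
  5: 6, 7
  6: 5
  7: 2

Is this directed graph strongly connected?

There is no directed path from 3 to 2, so the graph is not strongly connected.

No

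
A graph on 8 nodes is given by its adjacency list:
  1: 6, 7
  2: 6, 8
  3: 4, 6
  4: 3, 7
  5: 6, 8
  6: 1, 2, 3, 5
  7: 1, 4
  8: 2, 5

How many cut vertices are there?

Removing 6 increases the component count from 1 to 2, so 6 is a cut vertex.
By contrast removing 5 leaves 1 component; it is not a cut vertex. No other vertex is a cut vertex either.

1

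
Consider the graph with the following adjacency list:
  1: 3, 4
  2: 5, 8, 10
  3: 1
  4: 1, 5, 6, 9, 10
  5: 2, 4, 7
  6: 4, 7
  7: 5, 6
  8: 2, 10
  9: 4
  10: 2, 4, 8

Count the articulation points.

2

Removing 1 increases the component count from 1 to 2, so 1 is a cut vertex.
Removing 4 increases the component count from 1 to 3, so 4 is a cut vertex.
By contrast removing 10 leaves 1 component; it is not a cut vertex. No other vertex is a cut vertex either.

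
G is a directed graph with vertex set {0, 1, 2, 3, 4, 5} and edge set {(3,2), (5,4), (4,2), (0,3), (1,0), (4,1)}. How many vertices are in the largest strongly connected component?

{1} is an SCC by itself.
{3} is an SCC by itself.
{2} is an SCC by itself.
{4} is an SCC by itself.
{0} is an SCC by itself.
(and 1 more singleton SCC)
The largest has 1 vertex.

1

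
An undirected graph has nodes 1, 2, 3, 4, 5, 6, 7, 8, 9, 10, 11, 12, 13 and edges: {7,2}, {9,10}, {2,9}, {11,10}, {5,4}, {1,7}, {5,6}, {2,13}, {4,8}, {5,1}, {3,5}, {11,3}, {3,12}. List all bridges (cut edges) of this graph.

12-3, 13-2, 4-5, 4-8, 5-6

The edges on the cycle 11-3-5-1-7-2-9-10-11 are not bridges since each lies on that cycle.
But removing 4–5 disconnects 4 from 5; removing 13–2 disconnects 13 from 2; removing 3–12 disconnects 3 from 12; removing 4–8 disconnects 4 from 8 — these are bridges.
In total 5 edges are bridges.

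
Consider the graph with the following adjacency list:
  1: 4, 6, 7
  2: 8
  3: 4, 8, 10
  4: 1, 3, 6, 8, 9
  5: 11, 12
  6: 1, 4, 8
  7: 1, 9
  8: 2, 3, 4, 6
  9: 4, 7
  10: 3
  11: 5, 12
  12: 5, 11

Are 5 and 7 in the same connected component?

The component containing 5 is {5, 11, 12}, and 7 is not in it.

No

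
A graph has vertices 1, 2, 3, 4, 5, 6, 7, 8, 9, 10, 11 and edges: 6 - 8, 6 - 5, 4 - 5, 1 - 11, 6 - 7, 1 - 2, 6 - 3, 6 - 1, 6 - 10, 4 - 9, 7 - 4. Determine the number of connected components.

1

Starting from 1 we can reach 1, 2, 3, 4, 5, 6, 7, 8, 9, 10, 11. That is one component of size 11.
Total: 1 component.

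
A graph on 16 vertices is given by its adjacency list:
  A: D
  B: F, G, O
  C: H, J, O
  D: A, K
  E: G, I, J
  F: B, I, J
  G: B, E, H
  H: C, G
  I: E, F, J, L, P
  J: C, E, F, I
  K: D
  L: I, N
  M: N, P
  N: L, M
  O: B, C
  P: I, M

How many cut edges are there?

The edges on the cycle I-J-F-I are not bridges since each lies on that cycle.
But removing A-D disconnects A from D; removing D-K disconnects D from K — these are bridges.
That makes 2 bridges.

2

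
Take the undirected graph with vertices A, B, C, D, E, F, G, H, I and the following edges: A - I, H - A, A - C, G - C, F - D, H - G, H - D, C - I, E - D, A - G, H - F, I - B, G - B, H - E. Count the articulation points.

1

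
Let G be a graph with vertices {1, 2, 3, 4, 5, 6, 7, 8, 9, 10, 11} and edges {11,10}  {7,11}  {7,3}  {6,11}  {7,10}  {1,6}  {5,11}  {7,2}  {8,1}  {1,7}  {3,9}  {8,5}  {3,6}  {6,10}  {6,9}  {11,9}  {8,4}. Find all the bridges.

The edges on the cycle 7-3-6-10-7 are not bridges since each lies on that cycle.
But removing 4-8 disconnects 4 from 8; removing 7-2 disconnects 7 from 2 — these are bridges.

2-7, 4-8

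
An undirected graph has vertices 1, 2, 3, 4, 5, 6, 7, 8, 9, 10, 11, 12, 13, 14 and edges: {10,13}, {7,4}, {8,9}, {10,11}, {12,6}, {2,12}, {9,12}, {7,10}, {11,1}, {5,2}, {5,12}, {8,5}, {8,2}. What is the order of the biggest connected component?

6

14 is isolated — a component by itself.
3 is isolated — a component by itself.
Starting from 2 we can reach 2, 5, 6, 8, 9, 12. That is one component of size 6.
Starting from 1 we can reach 1, 4, 7, 10, 11, 13. That is one component of size 6.
The largest has 6 vertices.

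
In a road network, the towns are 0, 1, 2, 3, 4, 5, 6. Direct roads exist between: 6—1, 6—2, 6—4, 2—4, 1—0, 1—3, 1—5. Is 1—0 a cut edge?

Yes

Removing 1—0 leaves no path between 1 and 0: the component count goes from 1 to 2. So it is a bridge.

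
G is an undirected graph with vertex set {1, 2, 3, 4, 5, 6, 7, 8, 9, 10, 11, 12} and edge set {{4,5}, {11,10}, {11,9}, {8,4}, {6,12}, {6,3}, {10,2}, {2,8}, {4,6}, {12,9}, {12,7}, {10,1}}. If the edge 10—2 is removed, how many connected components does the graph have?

1

10 and 2 are still connected via 10-11-9-12-6-4-8-2, so the component count stays at 1.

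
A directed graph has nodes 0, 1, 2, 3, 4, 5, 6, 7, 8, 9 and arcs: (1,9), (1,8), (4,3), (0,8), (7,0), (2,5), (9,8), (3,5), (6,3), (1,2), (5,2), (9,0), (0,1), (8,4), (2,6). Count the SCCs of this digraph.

5

{2, 3, 5, 6} are all mutually reachable — one SCC of size 4.
{0, 1, 9} are all mutually reachable — one SCC of size 3.
{8} is an SCC by itself.
{7} is an SCC by itself.
{4} is an SCC by itself.
That gives 5 strongly connected components.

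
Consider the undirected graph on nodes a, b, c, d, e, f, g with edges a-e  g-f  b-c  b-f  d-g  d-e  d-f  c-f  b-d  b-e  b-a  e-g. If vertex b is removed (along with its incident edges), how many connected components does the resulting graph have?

1

With b gone, the remaining components are: {a, c, d, e, f, g}.
That is 1 component.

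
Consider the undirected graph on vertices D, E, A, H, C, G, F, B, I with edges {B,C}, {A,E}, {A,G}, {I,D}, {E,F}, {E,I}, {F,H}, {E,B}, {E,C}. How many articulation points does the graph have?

4

Removing A increases the component count from 1 to 2, so A is a cut vertex.
Removing E increases the component count from 1 to 4, so E is a cut vertex.
Removing F increases the component count from 1 to 2, so F is a cut vertex.
Likewise I is a cut vertex.
By contrast removing G leaves 1 component; it is not a cut vertex. No other vertex is a cut vertex either.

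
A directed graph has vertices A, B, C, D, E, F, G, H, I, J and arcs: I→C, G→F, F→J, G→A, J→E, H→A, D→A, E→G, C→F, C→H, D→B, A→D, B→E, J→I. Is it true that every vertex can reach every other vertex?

From H we can reach every vertex (A, B, C, D, E, F, G, H, I, J), and every vertex can reach H (A, B, C, D, E, F, G, H, I, J). So the whole graph is one strongly connected component.

Yes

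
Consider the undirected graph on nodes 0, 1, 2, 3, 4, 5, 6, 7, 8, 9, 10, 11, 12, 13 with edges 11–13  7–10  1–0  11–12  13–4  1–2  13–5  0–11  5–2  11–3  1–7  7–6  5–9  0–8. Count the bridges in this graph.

8

The edges on the cycle 1-0-11-13-5-2-1 are not bridges since each lies on that cycle.
But removing 11–12 disconnects 11 from 12; removing 0–8 disconnects 0 from 8; removing 1–7 disconnects 1 from 7; removing 13–4 disconnects 13 from 4 — these are bridges.
In total 8 edges are bridges.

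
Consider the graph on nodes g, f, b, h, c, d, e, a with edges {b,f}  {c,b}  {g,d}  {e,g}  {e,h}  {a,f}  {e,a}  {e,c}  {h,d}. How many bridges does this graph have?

0

The edges on the cycle e-h-d-g-e are not bridges since each lies on that cycle.
Every edge lies on some cycle, so there are no bridges.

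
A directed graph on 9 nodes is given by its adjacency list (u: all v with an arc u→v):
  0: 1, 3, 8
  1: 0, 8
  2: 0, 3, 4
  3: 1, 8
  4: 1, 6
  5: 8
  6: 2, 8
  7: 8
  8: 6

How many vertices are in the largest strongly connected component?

7

{0, 1, 2, 3, 4, 6, 8} are all mutually reachable — one SCC of size 7.
{5} is an SCC by itself.
{7} is an SCC by itself.
The largest has 7 vertices.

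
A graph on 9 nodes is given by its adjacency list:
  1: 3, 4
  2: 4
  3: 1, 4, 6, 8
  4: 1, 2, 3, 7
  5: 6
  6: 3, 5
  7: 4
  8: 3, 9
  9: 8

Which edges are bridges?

2-4, 3-6, 3-8, 4-7, 5-6, 8-9

The edges on the cycle 1-4-3-1 are not bridges since each lies on that cycle.
But removing 4-7 disconnects 4 from 7; removing 3-8 disconnects 3 from 8; removing 8-9 disconnects 8 from 9; removing 3-6 disconnects 3 from 6 — these are bridges.
In total 6 edges are bridges.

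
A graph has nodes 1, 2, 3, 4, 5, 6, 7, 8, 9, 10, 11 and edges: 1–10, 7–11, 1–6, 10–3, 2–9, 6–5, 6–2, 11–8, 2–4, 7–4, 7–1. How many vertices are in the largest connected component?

11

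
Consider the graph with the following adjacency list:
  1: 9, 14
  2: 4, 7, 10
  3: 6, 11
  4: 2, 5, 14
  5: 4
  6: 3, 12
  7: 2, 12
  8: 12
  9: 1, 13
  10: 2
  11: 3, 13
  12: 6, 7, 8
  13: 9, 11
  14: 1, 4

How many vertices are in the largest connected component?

14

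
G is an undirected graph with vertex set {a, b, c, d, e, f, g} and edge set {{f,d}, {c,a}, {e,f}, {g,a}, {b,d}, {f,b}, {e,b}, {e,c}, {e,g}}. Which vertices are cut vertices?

Removing e increases the component count from 1 to 2, so e is a cut vertex.
By contrast removing b leaves 1 component; it is not a cut vertex. No other vertex is a cut vertex either.

e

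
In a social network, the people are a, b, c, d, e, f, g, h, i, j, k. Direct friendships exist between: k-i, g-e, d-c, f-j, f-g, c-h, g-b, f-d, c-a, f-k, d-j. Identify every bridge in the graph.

The edges on the cycle f-d-j-f are not bridges since each lies on that cycle.
But removing f-g disconnects f from g; removing e-g disconnects e from g; removing g-b disconnects g from b; removing c-a disconnects c from a — these are bridges.
In total 8 edges are bridges.

a-c, b-g, c-d, c-h, e-g, f-g, f-k, i-k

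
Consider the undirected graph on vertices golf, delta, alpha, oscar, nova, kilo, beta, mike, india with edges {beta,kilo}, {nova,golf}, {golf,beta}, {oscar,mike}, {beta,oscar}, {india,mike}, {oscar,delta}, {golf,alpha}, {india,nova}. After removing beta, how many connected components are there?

2

With beta gone, the remaining components are: {kilo}; {golf, mike, nova, alpha, delta, india, oscar}.
That is 2 components.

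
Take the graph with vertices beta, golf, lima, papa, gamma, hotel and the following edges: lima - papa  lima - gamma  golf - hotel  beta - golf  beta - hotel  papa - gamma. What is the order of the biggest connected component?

Starting from lima we can reach lima, papa, gamma. That is one component of size 3.
Starting from beta we can reach beta, golf, hotel. That is one component of size 3.
The largest has 3 vertices.

3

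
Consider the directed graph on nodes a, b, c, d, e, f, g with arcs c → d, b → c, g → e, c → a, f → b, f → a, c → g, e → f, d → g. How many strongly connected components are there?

{b, c, d, e, f, g} are all mutually reachable — one SCC of size 6.
{a} is an SCC by itself.
That gives 2 strongly connected components.

2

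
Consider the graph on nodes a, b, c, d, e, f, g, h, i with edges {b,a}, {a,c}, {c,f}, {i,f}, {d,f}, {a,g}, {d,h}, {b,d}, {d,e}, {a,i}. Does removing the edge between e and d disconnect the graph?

Yes

Removing e—d leaves no path between e and d: the component count goes from 1 to 2. So it is a bridge.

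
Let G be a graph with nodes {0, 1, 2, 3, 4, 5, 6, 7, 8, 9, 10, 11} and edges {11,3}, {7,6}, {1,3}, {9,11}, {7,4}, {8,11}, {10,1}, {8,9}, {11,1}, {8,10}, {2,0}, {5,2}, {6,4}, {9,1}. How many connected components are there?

3

Starting from 0 we can reach 0, 2, 5. That is one component of size 3.
Starting from 4 we can reach 4, 6, 7. That is one component of size 3.
Starting from 1 we can reach 1, 3, 8, 9, 10, 11. That is one component of size 6.
Total: 3 components.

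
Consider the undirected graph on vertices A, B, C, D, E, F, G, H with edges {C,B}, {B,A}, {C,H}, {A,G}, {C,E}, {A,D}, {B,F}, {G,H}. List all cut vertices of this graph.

Removing A increases the component count from 1 to 2, so A is a cut vertex.
Removing B increases the component count from 1 to 2, so B is a cut vertex.
Removing C increases the component count from 1 to 2, so C is a cut vertex.
By contrast removing E leaves 1 component; it is not a cut vertex. No other vertex is a cut vertex either.

A, B, C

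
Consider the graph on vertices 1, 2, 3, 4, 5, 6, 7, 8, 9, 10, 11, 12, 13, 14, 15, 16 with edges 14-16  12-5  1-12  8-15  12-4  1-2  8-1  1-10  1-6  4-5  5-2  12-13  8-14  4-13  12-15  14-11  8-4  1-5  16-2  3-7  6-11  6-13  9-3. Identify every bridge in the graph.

1-10, 3-7, 3-9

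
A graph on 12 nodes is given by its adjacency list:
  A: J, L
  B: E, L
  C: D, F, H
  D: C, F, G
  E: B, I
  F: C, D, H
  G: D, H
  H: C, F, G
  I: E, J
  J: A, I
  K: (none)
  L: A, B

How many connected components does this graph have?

K is isolated — a component by itself.
Starting from C we can reach C, D, F, G, H. That is one component of size 5.
Starting from A we can reach A, B, E, I, J, L. That is one component of size 6.
Total: 3 components.

3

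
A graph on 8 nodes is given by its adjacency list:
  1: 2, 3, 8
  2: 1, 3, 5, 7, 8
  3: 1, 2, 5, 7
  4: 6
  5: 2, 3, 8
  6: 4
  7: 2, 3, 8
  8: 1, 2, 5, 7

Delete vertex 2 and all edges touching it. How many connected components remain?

2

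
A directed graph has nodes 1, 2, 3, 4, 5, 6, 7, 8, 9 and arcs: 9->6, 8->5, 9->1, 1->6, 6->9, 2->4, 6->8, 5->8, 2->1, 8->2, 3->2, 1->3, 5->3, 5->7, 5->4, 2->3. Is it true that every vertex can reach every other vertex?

There is no directed path from 4 to 6, so the graph is not strongly connected.

No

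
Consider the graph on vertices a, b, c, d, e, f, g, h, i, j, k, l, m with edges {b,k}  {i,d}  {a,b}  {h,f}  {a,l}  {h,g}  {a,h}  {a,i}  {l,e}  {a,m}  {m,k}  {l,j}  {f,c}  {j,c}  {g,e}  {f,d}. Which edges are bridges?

none

The edges on the cycle a-m-k-b-a are not bridges since each lies on that cycle.
Every edge lies on some cycle, so there are no bridges.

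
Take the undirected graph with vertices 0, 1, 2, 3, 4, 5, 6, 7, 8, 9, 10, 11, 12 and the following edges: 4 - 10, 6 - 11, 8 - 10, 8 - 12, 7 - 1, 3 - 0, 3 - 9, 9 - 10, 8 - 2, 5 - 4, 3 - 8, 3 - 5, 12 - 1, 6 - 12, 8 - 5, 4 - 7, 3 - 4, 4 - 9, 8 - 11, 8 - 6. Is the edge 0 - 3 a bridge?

Yes

Removing 0 - 3 leaves no path between 0 and 3: the component count goes from 1 to 2. So it is a bridge.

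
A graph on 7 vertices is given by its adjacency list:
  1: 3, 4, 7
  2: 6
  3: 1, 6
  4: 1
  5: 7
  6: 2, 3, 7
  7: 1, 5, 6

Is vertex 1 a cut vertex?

Yes

Deleting 1 raises the number of components from 1 to 2, so 1 is a cut vertex.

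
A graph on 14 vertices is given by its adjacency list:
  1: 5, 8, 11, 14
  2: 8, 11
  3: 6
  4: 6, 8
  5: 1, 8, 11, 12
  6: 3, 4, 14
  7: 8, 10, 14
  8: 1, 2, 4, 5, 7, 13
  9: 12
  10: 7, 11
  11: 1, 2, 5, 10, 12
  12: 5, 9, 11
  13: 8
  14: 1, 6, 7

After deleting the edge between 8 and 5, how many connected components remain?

1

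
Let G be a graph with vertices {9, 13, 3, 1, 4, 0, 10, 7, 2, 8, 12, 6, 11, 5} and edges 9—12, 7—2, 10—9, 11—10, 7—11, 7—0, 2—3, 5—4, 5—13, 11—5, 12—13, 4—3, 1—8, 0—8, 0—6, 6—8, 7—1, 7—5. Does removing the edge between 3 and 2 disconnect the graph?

No

After removing 3—2, the path 3-4-5-7-2 still connects them, so the edge is not a bridge.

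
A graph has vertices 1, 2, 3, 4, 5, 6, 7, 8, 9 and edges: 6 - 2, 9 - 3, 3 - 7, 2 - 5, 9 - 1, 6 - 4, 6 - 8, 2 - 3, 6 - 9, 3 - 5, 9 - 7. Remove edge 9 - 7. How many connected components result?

1

9 and 7 are still connected via 9-3-7, so the component count stays at 1.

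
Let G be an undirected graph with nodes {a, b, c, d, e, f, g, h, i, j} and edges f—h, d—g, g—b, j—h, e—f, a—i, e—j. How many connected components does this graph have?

c is isolated — a component by itself.
Starting from a we can reach a, i. That is one component of size 2.
Starting from b we can reach b, d, g. That is one component of size 3.
Starting from e we can reach e, f, h, j. That is one component of size 4.
Total: 4 components.

4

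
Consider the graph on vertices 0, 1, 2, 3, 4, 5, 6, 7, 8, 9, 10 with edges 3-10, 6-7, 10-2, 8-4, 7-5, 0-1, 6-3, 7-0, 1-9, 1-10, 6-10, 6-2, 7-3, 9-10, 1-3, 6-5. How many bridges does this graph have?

The edges on the cycle 6-7-0-1-3-6 are not bridges since each lies on that cycle.
But removing 8-4 disconnects 8 from 4 — this is a bridge.

1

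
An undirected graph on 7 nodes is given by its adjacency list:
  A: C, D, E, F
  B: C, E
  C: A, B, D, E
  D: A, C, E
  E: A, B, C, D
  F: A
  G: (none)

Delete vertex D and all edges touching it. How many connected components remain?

2

With D gone, the remaining components are: {G}; {A, B, C, E, F}.
That is 2 components.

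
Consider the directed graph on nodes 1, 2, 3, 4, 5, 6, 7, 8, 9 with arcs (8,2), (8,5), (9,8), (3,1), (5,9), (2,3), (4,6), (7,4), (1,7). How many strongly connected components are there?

{5, 8, 9} are all mutually reachable — one SCC of size 3.
{4} is an SCC by itself.
{1} is an SCC by itself.
{7} is an SCC by itself.
{3} is an SCC by itself.
(and 2 more singleton SCCs)
That gives 7 strongly connected components.

7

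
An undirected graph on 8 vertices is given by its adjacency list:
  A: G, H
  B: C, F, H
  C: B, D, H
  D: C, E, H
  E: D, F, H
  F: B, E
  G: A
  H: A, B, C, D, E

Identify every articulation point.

Removing A increases the component count from 1 to 2, so A is a cut vertex.
Removing H increases the component count from 1 to 2, so H is a cut vertex.
By contrast removing B leaves 1 component; it is not a cut vertex. No other vertex is a cut vertex either.

A, H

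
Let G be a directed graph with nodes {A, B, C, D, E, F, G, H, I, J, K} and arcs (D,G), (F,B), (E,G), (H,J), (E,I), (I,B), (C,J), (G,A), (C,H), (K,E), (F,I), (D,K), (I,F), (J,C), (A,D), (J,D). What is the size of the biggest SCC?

{A, D, E, G, K} are all mutually reachable — one SCC of size 5.
{C, H, J} are all mutually reachable — one SCC of size 3.
{F, I} are all mutually reachable — one SCC of size 2.
{B} is an SCC by itself.
The largest has 5 vertices.

5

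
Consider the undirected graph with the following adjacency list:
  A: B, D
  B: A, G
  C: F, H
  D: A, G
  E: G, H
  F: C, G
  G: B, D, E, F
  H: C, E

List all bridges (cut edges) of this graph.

The edges on the cycle G-E-H-C-F-G are not bridges since each lies on that cycle.
Every edge lies on some cycle, so there are no bridges.

none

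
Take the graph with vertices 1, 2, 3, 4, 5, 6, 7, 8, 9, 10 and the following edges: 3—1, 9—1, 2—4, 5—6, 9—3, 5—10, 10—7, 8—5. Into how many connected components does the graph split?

Starting from 2 we can reach 2, 4. That is one component of size 2.
Starting from 1 we can reach 1, 3, 9. That is one component of size 3.
Starting from 5 we can reach 5, 6, 7, 8, 10. That is one component of size 5.
Total: 3 components.

3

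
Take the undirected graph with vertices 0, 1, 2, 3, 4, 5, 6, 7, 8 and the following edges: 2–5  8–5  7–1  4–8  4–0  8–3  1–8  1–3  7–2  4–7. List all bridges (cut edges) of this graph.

0-4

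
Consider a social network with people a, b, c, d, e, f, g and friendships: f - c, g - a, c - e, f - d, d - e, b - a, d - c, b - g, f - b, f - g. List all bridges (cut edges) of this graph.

none

The edges on the cycle f-d-e-c-f are not bridges since each lies on that cycle.
Every edge lies on some cycle, so there are no bridges.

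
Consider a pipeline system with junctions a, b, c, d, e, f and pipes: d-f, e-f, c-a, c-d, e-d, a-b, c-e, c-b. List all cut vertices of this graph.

c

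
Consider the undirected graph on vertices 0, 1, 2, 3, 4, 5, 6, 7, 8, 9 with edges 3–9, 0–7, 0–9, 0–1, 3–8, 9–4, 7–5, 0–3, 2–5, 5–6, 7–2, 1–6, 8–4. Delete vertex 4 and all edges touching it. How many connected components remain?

1

With 4 gone, the remaining components are: {0, 1, 2, 3, 5, 6, 7, 8, 9}.
That is 1 component.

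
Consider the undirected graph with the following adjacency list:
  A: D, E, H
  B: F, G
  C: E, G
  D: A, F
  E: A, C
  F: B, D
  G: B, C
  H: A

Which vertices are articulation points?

A

Removing A increases the component count from 1 to 2, so A is a cut vertex.
By contrast removing C leaves 1 component; it is not a cut vertex. No other vertex is a cut vertex either.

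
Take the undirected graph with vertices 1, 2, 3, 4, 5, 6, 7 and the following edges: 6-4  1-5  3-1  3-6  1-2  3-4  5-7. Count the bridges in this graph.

4

The edges on the cycle 3-6-4-3 are not bridges since each lies on that cycle.
But removing 1-5 disconnects 1 from 5; removing 1-2 disconnects 1 from 2; removing 7-5 disconnects 7 from 5; removing 1-3 disconnects 1 from 3 — these are bridges.
That makes 4 bridges.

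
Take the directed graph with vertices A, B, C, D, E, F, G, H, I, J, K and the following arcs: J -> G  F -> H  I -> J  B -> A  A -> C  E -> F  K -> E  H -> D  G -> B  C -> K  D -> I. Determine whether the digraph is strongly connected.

Yes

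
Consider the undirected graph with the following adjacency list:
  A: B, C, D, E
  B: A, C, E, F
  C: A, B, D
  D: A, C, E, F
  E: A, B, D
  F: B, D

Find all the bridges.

none

The edges on the cycle D-A-E-D are not bridges since each lies on that cycle.
Every edge lies on some cycle, so there are no bridges.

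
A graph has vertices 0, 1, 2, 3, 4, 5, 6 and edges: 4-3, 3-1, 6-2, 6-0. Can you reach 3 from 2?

No

The component containing 2 is {0, 2, 6}, and 3 is not in it.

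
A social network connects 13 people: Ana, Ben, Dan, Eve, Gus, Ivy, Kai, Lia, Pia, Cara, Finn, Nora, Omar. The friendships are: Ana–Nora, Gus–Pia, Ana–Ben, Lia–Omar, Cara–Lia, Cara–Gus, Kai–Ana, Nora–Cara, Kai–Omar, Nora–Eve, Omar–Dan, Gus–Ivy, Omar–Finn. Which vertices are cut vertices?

Removing Ana increases the component count from 1 to 2, so Ana is a cut vertex.
Removing Gus increases the component count from 1 to 3, so Gus is a cut vertex.
Removing Cara increases the component count from 1 to 2, so Cara is a cut vertex.
Likewise Nora, Omar are cut vertices.
By contrast removing Kai leaves 1 component; it is not a cut vertex. No other vertex is a cut vertex either.

Ana, Gus, Cara, Nora, Omar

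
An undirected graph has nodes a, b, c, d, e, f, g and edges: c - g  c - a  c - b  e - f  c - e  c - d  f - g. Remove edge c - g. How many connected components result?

1

c and g are still connected via c-e-f-g, so the component count stays at 1.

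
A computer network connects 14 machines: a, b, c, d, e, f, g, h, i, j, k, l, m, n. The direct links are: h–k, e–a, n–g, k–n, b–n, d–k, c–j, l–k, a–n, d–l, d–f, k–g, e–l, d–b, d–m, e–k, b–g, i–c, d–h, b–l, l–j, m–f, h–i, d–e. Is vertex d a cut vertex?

Deleting d raises the number of components from 1 to 2, so d is a cut vertex.

Yes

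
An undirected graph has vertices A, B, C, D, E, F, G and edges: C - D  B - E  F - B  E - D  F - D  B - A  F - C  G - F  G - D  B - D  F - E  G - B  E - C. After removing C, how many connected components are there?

With C gone, the remaining components are: {A, B, D, E, F, G}.
That is 1 component.

1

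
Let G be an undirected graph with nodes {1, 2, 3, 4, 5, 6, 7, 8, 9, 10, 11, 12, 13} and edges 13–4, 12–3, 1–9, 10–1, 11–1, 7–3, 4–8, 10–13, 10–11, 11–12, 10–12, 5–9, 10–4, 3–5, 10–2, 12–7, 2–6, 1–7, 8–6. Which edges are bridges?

none

The edges on the cycle 10-13-4-10 are not bridges since each lies on that cycle.
Every edge lies on some cycle, so there are no bridges.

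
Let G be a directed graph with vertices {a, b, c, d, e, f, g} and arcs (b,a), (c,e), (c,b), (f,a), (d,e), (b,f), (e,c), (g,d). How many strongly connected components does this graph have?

6

{c, e} are all mutually reachable — one SCC of size 2.
{d} is an SCC by itself.
{b} is an SCC by itself.
{f} is an SCC by itself.
{g} is an SCC by itself.
(and 1 more singleton SCC)
That gives 6 strongly connected components.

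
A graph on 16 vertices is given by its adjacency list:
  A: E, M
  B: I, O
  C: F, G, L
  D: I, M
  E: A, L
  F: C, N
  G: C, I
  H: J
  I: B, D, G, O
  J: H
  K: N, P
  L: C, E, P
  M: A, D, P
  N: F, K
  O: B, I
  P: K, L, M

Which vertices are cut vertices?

Removing I increases the component count from 2 to 3, so I is a cut vertex.
By contrast removing D leaves 2 components; it is not a cut vertex. No other vertex is a cut vertex either.

I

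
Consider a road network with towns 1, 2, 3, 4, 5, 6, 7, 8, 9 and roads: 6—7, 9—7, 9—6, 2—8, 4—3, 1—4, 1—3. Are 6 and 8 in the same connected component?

The component containing 6 is {6, 7, 9}, and 8 is not in it.

No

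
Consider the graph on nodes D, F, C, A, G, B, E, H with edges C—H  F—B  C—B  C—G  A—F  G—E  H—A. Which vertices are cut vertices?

Removing C increases the component count from 2 to 3, so C is a cut vertex.
Removing G increases the component count from 2 to 3, so G is a cut vertex.
By contrast removing E leaves 2 components; it is not a cut vertex. No other vertex is a cut vertex either.

C, G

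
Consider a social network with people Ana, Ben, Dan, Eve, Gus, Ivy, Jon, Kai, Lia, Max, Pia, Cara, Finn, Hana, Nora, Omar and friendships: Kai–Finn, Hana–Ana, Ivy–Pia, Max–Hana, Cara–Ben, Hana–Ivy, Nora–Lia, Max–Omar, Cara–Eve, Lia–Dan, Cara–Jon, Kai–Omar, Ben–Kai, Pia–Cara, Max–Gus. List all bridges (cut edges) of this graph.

Ana-Hana, Cara-Eve, Cara-Jon, Dan-Lia, Finn-Kai, Gus-Max, Lia-Nora

The edges on the cycle Max-Hana-Ivy-Pia-Cara-Ben-Kai-Omar-Max are not bridges since each lies on that cycle.
But removing Eve–Cara disconnects Eve from Cara; removing Hana–Ana disconnects Hana from Ana; removing Nora–Lia disconnects Nora from Lia; removing Cara–Jon disconnects Cara from Jon — these are bridges.
In total 7 edges are bridges.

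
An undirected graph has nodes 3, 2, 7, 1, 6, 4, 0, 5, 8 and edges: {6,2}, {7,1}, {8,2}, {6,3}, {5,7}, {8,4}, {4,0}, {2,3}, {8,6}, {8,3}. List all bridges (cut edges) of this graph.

The edges on the cycle 6-2-3-6 are not bridges since each lies on that cycle.
But removing 5—7 disconnects 5 from 7; removing 4—0 disconnects 4 from 0; removing 4—8 disconnects 4 from 8; removing 1—7 disconnects 1 from 7 — these are bridges.

0-4, 1-7, 4-8, 5-7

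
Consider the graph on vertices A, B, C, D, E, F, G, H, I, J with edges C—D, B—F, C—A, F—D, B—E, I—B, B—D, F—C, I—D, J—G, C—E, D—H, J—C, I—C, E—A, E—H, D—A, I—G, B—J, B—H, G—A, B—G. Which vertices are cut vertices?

Removing F, for instance, still leaves 1 component. No single vertex removal increases the component count — the graph has no articulation points.

none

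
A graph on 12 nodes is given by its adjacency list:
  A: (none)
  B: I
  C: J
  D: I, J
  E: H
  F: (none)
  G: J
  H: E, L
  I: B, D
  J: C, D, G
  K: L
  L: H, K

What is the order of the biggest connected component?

F is isolated — a component by itself.
A is isolated — a component by itself.
Starting from E we can reach E, H, K, L. That is one component of size 4.
Starting from B we can reach B, C, D, G, I, J. That is one component of size 6.
The largest has 6 vertices.

6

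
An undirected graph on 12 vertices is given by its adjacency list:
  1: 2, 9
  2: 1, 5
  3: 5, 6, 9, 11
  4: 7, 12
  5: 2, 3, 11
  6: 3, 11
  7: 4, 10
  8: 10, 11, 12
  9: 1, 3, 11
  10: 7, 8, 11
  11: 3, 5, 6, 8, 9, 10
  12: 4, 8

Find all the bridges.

none

The edges on the cycle 11-6-3-11 are not bridges since each lies on that cycle.
Every edge lies on some cycle, so there are no bridges.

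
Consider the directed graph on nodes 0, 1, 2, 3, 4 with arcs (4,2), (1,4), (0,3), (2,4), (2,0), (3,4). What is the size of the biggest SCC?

{0, 2, 3, 4} are all mutually reachable — one SCC of size 4.
{1} is an SCC by itself.
The largest has 4 vertices.

4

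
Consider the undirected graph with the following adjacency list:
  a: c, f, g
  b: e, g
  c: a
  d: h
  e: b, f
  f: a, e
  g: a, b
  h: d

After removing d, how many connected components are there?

With d gone, the remaining components are: {h}; {a, b, c, e, f, g}.
That is 2 components.

2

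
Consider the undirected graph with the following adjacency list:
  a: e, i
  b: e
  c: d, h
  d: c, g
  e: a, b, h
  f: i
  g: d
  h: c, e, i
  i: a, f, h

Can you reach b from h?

Yes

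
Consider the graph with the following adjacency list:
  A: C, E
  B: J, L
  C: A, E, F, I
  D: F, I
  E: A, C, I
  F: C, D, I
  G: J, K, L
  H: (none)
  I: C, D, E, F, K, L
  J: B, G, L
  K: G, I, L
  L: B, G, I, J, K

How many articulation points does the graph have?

1

Removing I increases the component count from 2 to 3, so I is a cut vertex.
By contrast removing L leaves 2 components; it is not a cut vertex. No other vertex is a cut vertex either.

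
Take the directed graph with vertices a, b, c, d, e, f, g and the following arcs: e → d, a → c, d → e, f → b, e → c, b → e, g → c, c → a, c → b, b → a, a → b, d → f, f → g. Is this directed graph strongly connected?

From e we can reach every vertex (a, b, c, d, e, f, g), and every vertex can reach e (a, b, c, d, e, f, g). So the whole graph is one strongly connected component.

Yes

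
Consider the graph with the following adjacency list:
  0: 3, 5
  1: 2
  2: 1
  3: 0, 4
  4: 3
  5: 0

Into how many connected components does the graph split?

2

Starting from 1 we can reach 1, 2. That is one component of size 2.
Starting from 0 we can reach 0, 3, 4, 5. That is one component of size 4.
Total: 2 components.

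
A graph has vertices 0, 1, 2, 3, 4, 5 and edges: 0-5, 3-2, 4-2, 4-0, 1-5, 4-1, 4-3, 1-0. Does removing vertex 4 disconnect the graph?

Deleting 4 raises the number of components from 1 to 2, so 4 is a cut vertex.

Yes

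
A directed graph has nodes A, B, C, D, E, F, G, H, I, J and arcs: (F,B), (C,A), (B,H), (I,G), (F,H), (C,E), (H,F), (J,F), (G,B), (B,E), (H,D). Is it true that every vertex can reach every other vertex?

No

There is no directed path from E to D, so the graph is not strongly connected.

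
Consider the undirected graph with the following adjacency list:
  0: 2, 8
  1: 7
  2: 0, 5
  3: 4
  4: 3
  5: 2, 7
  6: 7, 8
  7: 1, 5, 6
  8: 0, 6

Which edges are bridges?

The edges on the cycle 5-7-6-8-0-2-5 are not bridges since each lies on that cycle.
But removing 7-1 disconnects 7 from 1; removing 4-3 disconnects 4 from 3 — these are bridges.

1-7, 3-4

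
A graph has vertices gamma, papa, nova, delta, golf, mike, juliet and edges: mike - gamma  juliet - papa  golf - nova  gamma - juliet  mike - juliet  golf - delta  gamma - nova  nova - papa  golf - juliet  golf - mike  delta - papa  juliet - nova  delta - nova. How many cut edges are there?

0

The edges on the cycle golf-mike-gamma-juliet-papa-delta-golf are not bridges since each lies on that cycle.
Every edge lies on some cycle, so there are no bridges.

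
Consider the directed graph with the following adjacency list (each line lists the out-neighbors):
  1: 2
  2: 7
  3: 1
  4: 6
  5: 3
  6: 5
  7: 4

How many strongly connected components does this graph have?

1

{1, 2, 3, 4, 5, 6, 7} are all mutually reachable — one SCC of size 7.
That gives 1 strongly connected component.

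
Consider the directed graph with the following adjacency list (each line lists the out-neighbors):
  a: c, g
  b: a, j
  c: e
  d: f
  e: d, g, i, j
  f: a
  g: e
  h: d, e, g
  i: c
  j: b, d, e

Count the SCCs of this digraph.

2

{a, b, c, d, e, f, g, i, j} are all mutually reachable — one SCC of size 9.
{h} is an SCC by itself.
That gives 2 strongly connected components.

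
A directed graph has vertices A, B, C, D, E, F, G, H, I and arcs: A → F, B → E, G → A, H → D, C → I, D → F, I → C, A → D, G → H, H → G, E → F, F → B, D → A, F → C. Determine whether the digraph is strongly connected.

No

There is no directed path from D to G, so the graph is not strongly connected.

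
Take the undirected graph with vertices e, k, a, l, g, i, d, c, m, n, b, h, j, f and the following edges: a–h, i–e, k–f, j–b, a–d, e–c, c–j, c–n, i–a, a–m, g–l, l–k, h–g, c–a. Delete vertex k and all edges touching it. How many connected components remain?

With k gone, the remaining components are: {f}; {a, b, c, d, e, g, h, i, j, l, m, n}.
That is 2 components.

2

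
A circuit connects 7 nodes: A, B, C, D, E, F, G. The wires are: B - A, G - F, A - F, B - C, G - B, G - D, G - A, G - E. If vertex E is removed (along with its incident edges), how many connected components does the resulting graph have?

With E gone, the remaining components are: {A, B, C, D, F, G}.
That is 1 component.

1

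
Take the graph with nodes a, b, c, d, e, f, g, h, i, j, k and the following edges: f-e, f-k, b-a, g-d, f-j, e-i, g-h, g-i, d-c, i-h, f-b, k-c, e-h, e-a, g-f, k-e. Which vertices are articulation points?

f

Removing f increases the component count from 1 to 2, so f is a cut vertex.
By contrast removing j leaves 1 component; it is not a cut vertex. No other vertex is a cut vertex either.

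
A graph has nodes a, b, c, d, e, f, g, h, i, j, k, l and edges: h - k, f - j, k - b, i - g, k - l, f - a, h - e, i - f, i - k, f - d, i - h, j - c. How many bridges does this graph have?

9

The edges on the cycle i-h-k-i are not bridges since each lies on that cycle.
But removing l - k disconnects l from k; removing i - f disconnects i from f; removing d - f disconnects d from f; removing i - g disconnects i from g — these are bridges.
In total 9 edges are bridges.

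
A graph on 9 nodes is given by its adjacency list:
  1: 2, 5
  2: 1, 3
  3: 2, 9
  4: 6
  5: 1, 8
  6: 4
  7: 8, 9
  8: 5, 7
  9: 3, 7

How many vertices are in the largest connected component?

Starting from 4 we can reach 4, 6. That is one component of size 2.
Starting from 1 we can reach 1, 2, 3, 5, 7, 8, 9. That is one component of size 7.
The largest has 7 vertices.

7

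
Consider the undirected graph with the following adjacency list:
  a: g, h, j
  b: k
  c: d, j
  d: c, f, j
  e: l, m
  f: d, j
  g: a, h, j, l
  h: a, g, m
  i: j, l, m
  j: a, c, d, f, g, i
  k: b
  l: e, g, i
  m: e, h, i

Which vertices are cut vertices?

Removing j increases the component count from 2 to 3, so j is a cut vertex.
By contrast removing c leaves 2 components; it is not a cut vertex. No other vertex is a cut vertex either.

j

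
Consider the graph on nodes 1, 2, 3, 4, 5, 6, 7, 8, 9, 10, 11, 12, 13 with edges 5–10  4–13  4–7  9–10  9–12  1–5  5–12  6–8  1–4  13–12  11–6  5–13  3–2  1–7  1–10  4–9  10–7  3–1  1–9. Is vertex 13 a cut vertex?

Deleting 13 leaves 2 components (was 2), so 13 is not a cut vertex.

No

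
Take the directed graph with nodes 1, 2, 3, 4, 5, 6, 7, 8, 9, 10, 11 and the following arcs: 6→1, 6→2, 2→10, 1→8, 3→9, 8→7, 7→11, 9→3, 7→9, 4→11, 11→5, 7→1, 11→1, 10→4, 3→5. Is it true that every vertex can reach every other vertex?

No

There is no directed path from 7 to 6, so the graph is not strongly connected.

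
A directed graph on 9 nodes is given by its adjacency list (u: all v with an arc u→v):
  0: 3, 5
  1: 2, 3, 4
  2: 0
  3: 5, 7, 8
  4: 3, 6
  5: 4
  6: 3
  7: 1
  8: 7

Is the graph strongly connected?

From 5 we can reach every vertex (0, 1, 2, 3, 4, 5, 6, 7, 8), and every vertex can reach 5 (0, 1, 2, 3, 4, 5, 6, 7, 8). So the whole graph is one strongly connected component.

Yes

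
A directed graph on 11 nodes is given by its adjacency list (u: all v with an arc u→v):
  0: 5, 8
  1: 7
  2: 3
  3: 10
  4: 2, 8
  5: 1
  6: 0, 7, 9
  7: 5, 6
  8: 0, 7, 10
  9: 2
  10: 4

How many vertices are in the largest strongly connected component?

11

{0, 1, 2, 3, 4, 5, 6, 7, 8, 9, 10} are all mutually reachable — one SCC of size 11.
The largest has 11 vertices.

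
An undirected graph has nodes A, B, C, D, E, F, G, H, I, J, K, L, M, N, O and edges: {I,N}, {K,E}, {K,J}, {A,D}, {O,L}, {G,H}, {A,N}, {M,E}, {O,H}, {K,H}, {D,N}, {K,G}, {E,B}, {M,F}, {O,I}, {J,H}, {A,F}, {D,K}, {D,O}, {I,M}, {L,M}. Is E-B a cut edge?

Removing E-B leaves no path between E and B: the component count goes from 2 to 3. So it is a bridge.

Yes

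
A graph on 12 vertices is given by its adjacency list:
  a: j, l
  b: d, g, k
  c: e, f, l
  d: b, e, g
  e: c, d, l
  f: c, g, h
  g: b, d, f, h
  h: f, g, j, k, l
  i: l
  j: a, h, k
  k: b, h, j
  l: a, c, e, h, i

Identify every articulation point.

l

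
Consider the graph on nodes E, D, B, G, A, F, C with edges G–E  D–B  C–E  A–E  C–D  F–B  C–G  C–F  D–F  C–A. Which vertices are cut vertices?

C

Removing C increases the component count from 1 to 2, so C is a cut vertex.
By contrast removing G leaves 1 component; it is not a cut vertex. No other vertex is a cut vertex either.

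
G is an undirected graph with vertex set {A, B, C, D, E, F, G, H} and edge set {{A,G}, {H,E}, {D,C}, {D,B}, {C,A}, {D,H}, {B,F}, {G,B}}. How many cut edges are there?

The edges on the cycle D-C-A-G-B-D are not bridges since each lies on that cycle.
But removing H-E disconnects H from E; removing B-F disconnects B from F; removing D-H disconnects D from H — these are bridges.
That makes 3 bridges.

3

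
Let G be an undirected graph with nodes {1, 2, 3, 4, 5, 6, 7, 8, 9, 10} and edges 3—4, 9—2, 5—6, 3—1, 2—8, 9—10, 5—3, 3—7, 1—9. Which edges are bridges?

1-3, 1-9, 10-9, 2-8, 2-9, 3-4, 3-5, 3-7, 5-6

removing 1—3 disconnects 1 from 3; removing 5—6 disconnects 5 from 6; removing 3—4 disconnects 3 from 4; removing 7—3 disconnects 7 from 3 — these are bridges.
In total 9 edges are bridges.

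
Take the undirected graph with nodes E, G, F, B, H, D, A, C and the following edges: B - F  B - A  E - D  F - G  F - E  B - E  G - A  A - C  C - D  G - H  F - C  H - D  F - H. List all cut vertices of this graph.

none

Removing E, for instance, still leaves 1 component. No single vertex removal increases the component count — the graph has no articulation points.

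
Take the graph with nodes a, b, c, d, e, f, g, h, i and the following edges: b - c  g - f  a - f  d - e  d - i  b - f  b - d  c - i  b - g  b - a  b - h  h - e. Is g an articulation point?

Deleting g leaves 1 component (was 1) (its neighbors b, f remain connected to each other), so g is not a cut vertex.

No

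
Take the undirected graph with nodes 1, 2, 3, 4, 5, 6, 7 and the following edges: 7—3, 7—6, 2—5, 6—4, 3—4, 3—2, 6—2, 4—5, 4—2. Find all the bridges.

none

The edges on the cycle 7-6-4-5-2-3-7 are not bridges since each lies on that cycle.
Every edge lies on some cycle, so there are no bridges.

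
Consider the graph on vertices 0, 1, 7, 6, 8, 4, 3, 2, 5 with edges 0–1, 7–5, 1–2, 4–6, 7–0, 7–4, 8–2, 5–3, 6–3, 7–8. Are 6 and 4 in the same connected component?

From 6 we can reach 0, 1, 2, 3, 4, 5, 6, 7, 8, which includes 4.

Yes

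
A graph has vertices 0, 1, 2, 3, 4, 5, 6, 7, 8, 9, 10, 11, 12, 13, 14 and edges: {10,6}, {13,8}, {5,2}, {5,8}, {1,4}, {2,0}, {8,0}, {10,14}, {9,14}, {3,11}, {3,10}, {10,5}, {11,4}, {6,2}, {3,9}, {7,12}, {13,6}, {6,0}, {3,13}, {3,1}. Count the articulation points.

1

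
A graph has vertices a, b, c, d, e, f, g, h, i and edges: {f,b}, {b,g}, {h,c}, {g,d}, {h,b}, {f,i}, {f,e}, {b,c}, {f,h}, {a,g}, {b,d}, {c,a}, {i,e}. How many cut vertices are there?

1

Removing f increases the component count from 1 to 2, so f is a cut vertex.
By contrast removing b leaves 1 component; it is not a cut vertex. No other vertex is a cut vertex either.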